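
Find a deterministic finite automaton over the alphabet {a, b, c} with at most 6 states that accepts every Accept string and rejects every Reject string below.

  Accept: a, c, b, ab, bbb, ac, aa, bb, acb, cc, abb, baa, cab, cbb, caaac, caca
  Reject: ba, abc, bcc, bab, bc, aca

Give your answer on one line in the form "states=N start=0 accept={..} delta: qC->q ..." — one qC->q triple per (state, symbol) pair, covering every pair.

Grow the machine one transition at a time. Run the examples from 0; the earliest place one falls off (shortest prefix, ties alphabetical) gets sent to the lowest-numbered state that keeps every Accept/Reject pair distinguishable — a pair clashes when both reach the same state with identical unread suffix — and to a fresh state only if none does.
a: 0a undefined. 0a->0: ok.
b: 0b undefined. 0b->0: no, a/ba meet in 0. Open state 1: 0b->1.
c: 0c undefined. 0c->0: no, a/aca meet in 0. 0c->1: no, cc/abc meet in 1 with "c" left. Open state 2: 0c->2.
ba: 1a undefined. 1a->0: no, a/ba meet in 0. 1a->1: no, b/ba meet in 1. 1a->2: no, c/ba meet in 2. Open state 3: 1a->3.
bb: 1b undefined. 1b->0: ok.
bc: 1c undefined. 1c->0: no, a/abc meet in 0. 1c->1: no, b/abc meet in 1. 1c->2: no, c/abc meet in 2. 1c->3: ok.
ca: 2a undefined. 2a->0: no, a/aca meet in 0. 2a->1: no, b/aca meet in 1. 2a->2: no, c/aca meet in 2. 2a->3: no, cab/bab meet in 3 with "b" left. Open state 4: 2a->4.
cb: 2b undefined. 2b->0: ok.
cc: 2c undefined. 2c->0: ok.
baa: 3a undefined. 3a->0: ok.
bab: 3b undefined. 3b->0: no, a/bab meet in 0. 3b->1: no, b/bab meet in 1. 3b->2: no, c/bab meet in 2. 3b->3: ok.
bcc: 3c undefined. 3c->0: no, a/bcc meet in 0. 3c->1: no, b/bcc meet in 1. 3c->2: no, c/bcc meet in 2. 3c->3: ok.
caa: 4a undefined. 4a->0: ok.
cab: 4b undefined. 4b->0: ok.
cac: 4c undefined. 4c->0: ok.
All examples now run through 5 states with every (state, symbol) defined. Accept strings end in {0,1,2}, Reject strings end in {3,4}; accept={0,1,2}.

states=5 start=0 accept={0,1,2} delta: 0a->0 0b->1 0c->2 1a->3 1b->0 1c->3 2a->4 2b->0 2c->0 3a->0 3b->3 3c->3 4a->0 4b->0 4c->0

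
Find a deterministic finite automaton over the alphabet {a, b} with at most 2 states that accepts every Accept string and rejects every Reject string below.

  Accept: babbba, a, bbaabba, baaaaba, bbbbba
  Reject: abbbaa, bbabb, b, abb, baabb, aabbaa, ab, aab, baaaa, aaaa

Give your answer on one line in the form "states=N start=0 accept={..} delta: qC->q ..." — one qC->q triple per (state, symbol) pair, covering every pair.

Fold the examples into a partial DFA from state 0: repeatedly fix the first undefined (state, symbol) met by the shortest-then-alphabetical prefix, trying targets in increasing order and rejecting any under which an Accept and a Reject string meet in one state with the same remainder; add a state when all current targets are rejected. Accepting states are where Accept strings end.
a: 0a undefined. 0a->0: no, a/aaaa meet in 0. Open state 1: 0a->1.
b: 0b undefined. 0b->0: ok.
aa: 1a undefined. 1a->0: ok.
ab: 1b undefined. 1b->0: ok.
All examples now run through 2 states with every (state, symbol) defined. Accept strings end in {1}, Reject strings end in {0}; accept={1}.

states=2 start=0 accept={1} delta: 0a->1 0b->0 1a->0 1b->0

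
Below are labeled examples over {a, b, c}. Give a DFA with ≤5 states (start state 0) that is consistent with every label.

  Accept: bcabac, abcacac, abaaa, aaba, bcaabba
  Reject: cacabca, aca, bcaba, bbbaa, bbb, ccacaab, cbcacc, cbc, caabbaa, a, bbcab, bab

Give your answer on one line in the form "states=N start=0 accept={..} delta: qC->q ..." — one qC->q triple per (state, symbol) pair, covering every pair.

Fold the examples into a partial DFA from state 0: repeatedly fix the first undefined (state, symbol) met by the shortest-then-alphabetical prefix, trying targets in increasing order and rejecting any under which an Accept and a Reject string meet in one state with the same remainder; add a state when all current targets are rejected. Accepting states are where Accept strings end.
a: 0a undefined. 0a->0: ok.
b: 0b undefined. 0b->0: no, abaaa/bbbaa meet in 0. Open state 1: 0b->1.
c: 0c undefined. 0c->0: ok.
ba: 1a undefined. 1a->0: no, abaaa/aca meet in 0. 1a->1: no, abaaa/ccacaab meet in 1. Open state 2: 1a->2.
bb: 1b undefined. 1b->0: ok.
bc: 1c undefined. 1c->0: no, abcacac/cacabca meet in 0. 1c->1: no, aaba/cacabca meet in 2. 1c->2: no, aaba/cbc meet in 2. Open state 3: 1c->3.
bab: 2b undefined. 2b->0: ok.
bca: 3a undefined. 3a->0: no, abcacac/cacabca meet in 0. 3a->1: no, bcabac/aca meet in 0. 3a->2: no, bcabac/aca meet in 0. 3a->3: ok.
abaa: 2a undefined. 2a->0: no, abaaa/aca meet in 0. 2a->1: ok.
bcab: 3b undefined. 3b->0: no, bcabac/aca meet in 0. 3b->1: no, abaaa/bcaba meet in 2. 3b->2: no, bcabac/cacabca meet in 3. 3b->3: no, bcaabba/cacabca meet in 3. Open state 4: 3b->4.
abcac: 3c undefined. 3c->0: no, abcacac/aca meet in 0. 3c->1: ok.
bcaba: 4a undefined. 4a->0: no, bcabac/aca meet in 0. 4a->1: no, bcabac/cacabca meet in 3. 4a->2: no, abaaa/bcaba meet in 2. 4a->3: no, bcabac/bbbaa meet in 1. 4a->4: ok.
bcaabb: 4b undefined. 4b->0: no, bcaabba/aca meet in 0. 4b->1: ok.
bcabac: 4c undefined. 4c->0: no, bcabac/aca meet in 0. 4c->1: no, bcabac/bbbaa meet in 1. 4c->2: ok.
abcacac: 2c undefined. 2c->0: no, abcacac/aca meet in 0. 2c->1: no, abcacac/bbbaa meet in 1. 2c->2: ok.
All examples now run through 5 states with every (state, symbol) defined. Accept strings end in {2}, Reject strings end in {0,1,3,4}; accept={2}.

states=5 start=0 accept={2} delta: 0a->0 0b->1 0c->0 1a->2 1b->0 1c->3 2a->1 2b->0 2c->2 3a->3 3b->4 3c->1 4a->4 4b->1 4c->2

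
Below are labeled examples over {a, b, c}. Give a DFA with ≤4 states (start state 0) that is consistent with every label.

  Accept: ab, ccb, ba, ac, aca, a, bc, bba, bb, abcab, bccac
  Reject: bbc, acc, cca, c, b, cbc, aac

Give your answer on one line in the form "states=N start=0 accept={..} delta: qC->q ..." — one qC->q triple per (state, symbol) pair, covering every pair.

states=4 start=0 accept={0,1,3} delta: 0a->1 0b->2 0c->2 1a->0 1b->0 1c->0 2a->1 2b->0 2c->3 3a->2 3b->0 3c->0

State merging on the prefix tree: take the shortest (then alphabetical) example prefix whose next move is undefined and point that move at state 0, else 1, else 2, ...; a target is out if some Accept/Reject pair would then sit in one state with the same input left (inseparable). If every existing state is out, open a new one.
a: 0a undefined. 0a->0: no, ab/b meet in 0 with "b" left. Open state 1: 0a->1.
b: 0b undefined. 0b->0: no, bc/bbc meet in 0 with "c" left. 0b->1: no, a/b meet in 1. Open state 2: 0b->2.
c: 0c undefined. 0c->0: no, ccb/b meet in 2. 0c->1: no, aca/cca meet in 1 with "ca" left. 0c->2: ok.
aa: 1a undefined. 1a->0: ok.
ab: 1b undefined. 1b->0: ok.
ac: 1c undefined. 1c->0: ok.
ba: 2a undefined. 2a->0: no, abcab/acc meet in 2. 2a->1: ok.
bb: 2b undefined. 2b->0: ok.
bc: 2c undefined. 2c->0: no, ccb/bbc meet in 2. 2c->1: no, ab/cca meet in 0. 2c->2: no, ba/cca meet in 1. Open state 3: 2c->3.
bcc: 3c undefined. 3c->0: ok.
cca: 3a undefined. 3a->0: no, ab/cca meet in 0. 3a->1: no, ba/cca meet in 1. 3a->2: ok.
ccb: 3b undefined. 3b->0: ok.
All examples now run through 4 states with every (state, symbol) defined. Accept strings end in {0,1,3}, Reject strings end in {2}; accept={0,1,3}.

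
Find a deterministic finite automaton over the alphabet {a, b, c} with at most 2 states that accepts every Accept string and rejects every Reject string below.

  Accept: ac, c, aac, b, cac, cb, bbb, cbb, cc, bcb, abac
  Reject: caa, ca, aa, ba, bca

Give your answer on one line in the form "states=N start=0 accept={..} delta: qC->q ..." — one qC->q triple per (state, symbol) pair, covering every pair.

states=2 start=0 accept={1} delta: 0a->0 0b->1 0c->1 1a->0 1b->1 1c->1

Grow the machine one transition at a time. Run the examples from 0; the earliest place one falls off (shortest prefix, ties alphabetical) gets sent to the lowest-numbered state that keeps every Accept/Reject pair distinguishable — a pair clashes when both reach the same state with identical unread suffix — and to a fresh state only if none does.
a: 0a undefined. 0a->0: ok.
b: 0b undefined. 0b->0: no, b/aa meet in 0. Open state 1: 0b->1.
c: 0c undefined. 0c->0: no, ac/caa meet in 0. 0c->1: ok.
ba: 1a undefined. 1a->0: ok.
bb: 1b undefined. 1b->0: no, cb/caa meet in 0. 1b->1: ok.
bc: 1c undefined. 1c->0: no, cc/caa meet in 0. 1c->1: ok.
All examples now run through 2 states with every (state, symbol) defined. Accept strings end in {1}, Reject strings end in {0}; accept={1}.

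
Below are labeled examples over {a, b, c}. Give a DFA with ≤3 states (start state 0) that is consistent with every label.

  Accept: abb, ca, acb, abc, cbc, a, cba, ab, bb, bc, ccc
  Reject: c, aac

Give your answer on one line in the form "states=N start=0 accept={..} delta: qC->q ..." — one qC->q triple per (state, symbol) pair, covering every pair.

Fold the examples into a partial DFA from state 0: repeatedly fix the first undefined (state, symbol) met by the shortest-then-alphabetical prefix, trying targets in increasing order and rejecting any under which an Accept and a Reject string meet in one state with the same remainder; add a state when all current targets are rejected. Accepting states are where Accept strings end.
a: 0a undefined. 0a->0: ok.
b: 0b undefined. 0b->0: no, abc/c meet in 0 with "c" left. Open state 1: 0b->1.
c: 0c undefined. 0c->0: no, ca/c meet in 0. 0c->1: no, ab/c meet in 1. Open state 2: 0c->2.
bb: 1b undefined. 1b->0: ok.
bc: 1c undefined. 1c->0: ok.
ca: 2a undefined. 2a->0: ok.
cb: 2b undefined. 2b->0: no, cbc/c meet in 2. 2b->1: ok.
cc: 2c undefined. 2c->0: no, ccc/c meet in 2. 2c->1: ok.
cba: 1a undefined. 1a->0: ok.
All examples now run through 3 states with every (state, symbol) defined. Accept strings end in {0,1}, Reject strings end in {2}; accept={0,1}.

states=3 start=0 accept={0,1} delta: 0a->0 0b->1 0c->2 1a->0 1b->0 1c->0 2a->0 2b->1 2c->1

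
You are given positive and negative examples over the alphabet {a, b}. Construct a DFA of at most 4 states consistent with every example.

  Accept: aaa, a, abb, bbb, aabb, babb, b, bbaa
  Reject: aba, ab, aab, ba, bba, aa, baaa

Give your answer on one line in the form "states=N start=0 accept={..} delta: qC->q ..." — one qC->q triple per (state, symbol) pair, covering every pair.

Grow the machine one transition at a time. Run the examples from 0; the earliest place one falls off (shortest prefix, ties alphabetical) gets sent to the lowest-numbered state that keeps every Accept/Reject pair distinguishable — a pair clashes when both reach the same state with identical unread suffix — and to a fresh state only if none does.
a: 0a undefined. 0a->0: no, aaa/aa meet in 0. Open state 1: 0a->1.
b: 0b undefined. 0b->0: no, aaa/baaa meet in 1 with "aa" left. 0b->1: ok.
aa: 1a undefined. 1a->0: no, aaa/aab meet in 1. 1a->1: no, aaa/ba meet in 1. Open state 2: 1a->2.
ab: 1b undefined. 1b->0: no, a/aba meet in 1. 1b->1: no, a/ab meet in 1. 1b->2: no, aaa/aba meet in 2 with "a" left. Open state 3: 1b->3.
aaa: 2a undefined. 2a->0: no, a/baaa meet in 1. 2a->1: ok.
aab: 2b undefined. 2b->0: ok.
aba: 3a undefined. 3a->0: ok.
abb: 3b undefined. 3b->0: no, abb/aba meet in 0. 3b->1: ok.
All examples now run through 4 states with every (state, symbol) defined. Accept strings end in {1}, Reject strings end in {0,2,3}; accept={1}.

states=4 start=0 accept={1} delta: 0a->1 0b->1 1a->2 1b->3 2a->1 2b->0 3a->0 3b->1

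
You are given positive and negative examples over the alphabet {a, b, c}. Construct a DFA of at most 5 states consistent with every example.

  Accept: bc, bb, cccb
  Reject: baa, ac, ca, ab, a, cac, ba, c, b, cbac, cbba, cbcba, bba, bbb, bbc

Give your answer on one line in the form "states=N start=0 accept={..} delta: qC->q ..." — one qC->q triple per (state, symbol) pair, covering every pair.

states=3 start=0 accept={2} delta: 0a->0 0b->1 0c->1 1a->0 1b->2 1c->2 2a->0 2b->0 2c->1

Fold the examples into a partial DFA from state 0: repeatedly fix the first undefined (state, symbol) met by the shortest-then-alphabetical prefix, trying targets in increasing order and rejecting any under which an Accept and a Reject string meet in one state with the same remainder; add a state when all current targets are rejected. Accepting states are where Accept strings end.
a: 0a undefined. 0a->0: ok.
b: 0b undefined. 0b->0: no, bc/ac meet in 0 with "c" left. Open state 1: 0b->1.
c: 0c undefined. 0c->0: no, cccb/ab meet in 1. 0c->1: ok.
ba: 1a undefined. 1a->0: ok.
bb: 1b undefined. 1b->0: no, bb/baa meet in 0. 1b->1: no, bc/bbc meet in 1 with "c" left. Open state 2: 1b->2.
bc: 1c undefined. 1c->0: no, bc/baa meet in 0. 1c->1: no, bc/ac meet in 1. 1c->2: ok.
bba: 2a undefined. 2a->0: ok.
bbb: 2b undefined. 2b->0: ok.
bbc: 2c undefined. 2c->0: no, cccb/ac meet in 1. 2c->1: ok.
All examples now run through 3 states with every (state, symbol) defined. Accept strings end in {2}, Reject strings end in {0,1}; accept={2}.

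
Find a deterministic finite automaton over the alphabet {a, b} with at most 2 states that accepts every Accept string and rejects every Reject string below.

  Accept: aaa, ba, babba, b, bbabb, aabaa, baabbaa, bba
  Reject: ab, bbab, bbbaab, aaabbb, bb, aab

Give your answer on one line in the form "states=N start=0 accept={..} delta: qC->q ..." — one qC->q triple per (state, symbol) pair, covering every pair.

states=2 start=0 accept={1} delta: 0a->1 0b->1 1a->1 1b->0

State merging on the prefix tree: take the shortest (then alphabetical) example prefix whose next move is undefined and point that move at state 0, else 1, else 2, ...; a target is out if some Accept/Reject pair would then sit in one state with the same input left (inseparable). If every existing state is out, open a new one.
a: 0a undefined. 0a->0: no, b/ab meet in 0 with "b" left. Open state 1: 0a->1.
b: 0b undefined. 0b->0: no, b/bb meet in 0. 0b->1: ok.
aa: 1a undefined. 1a->0: no, aaa/aab meet in 1. 1a->1: ok.
ab: 1b undefined. 1b->0: ok.
All examples now run through 2 states with every (state, symbol) defined. Accept strings end in {1}, Reject strings end in {0}; accept={1}.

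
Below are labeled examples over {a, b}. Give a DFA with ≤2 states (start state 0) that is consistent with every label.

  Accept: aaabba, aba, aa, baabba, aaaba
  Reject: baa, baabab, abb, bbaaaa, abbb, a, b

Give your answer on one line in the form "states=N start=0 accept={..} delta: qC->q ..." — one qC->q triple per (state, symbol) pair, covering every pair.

states=2 start=0 accept={0} delta: 0a->1 0b->1 1a->0 1b->1

Fold the examples into a partial DFA from state 0: repeatedly fix the first undefined (state, symbol) met by the shortest-then-alphabetical prefix, trying targets in increasing order and rejecting any under which an Accept and a Reject string meet in one state with the same remainder; add a state when all current targets are rejected. Accepting states are where Accept strings end.
a: 0a undefined. 0a->0: no, aa/a meet in 0. Open state 1: 0a->1.
b: 0b undefined. 0b->0: no, aa/baa meet in 1 with "a" left. 0b->1: ok.
aa: 1a undefined. 1a->0: ok.
ab: 1b undefined. 1b->0: no, aaabba/baabab meet in 0. 1b->1: ok.
All examples now run through 2 states with every (state, symbol) defined. Accept strings end in {0}, Reject strings end in {1}; accept={0}.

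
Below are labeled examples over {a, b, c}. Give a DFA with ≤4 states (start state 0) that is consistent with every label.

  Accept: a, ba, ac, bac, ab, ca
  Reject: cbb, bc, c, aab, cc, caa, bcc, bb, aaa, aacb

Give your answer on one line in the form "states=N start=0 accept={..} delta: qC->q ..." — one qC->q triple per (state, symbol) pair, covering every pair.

Grow the machine one transition at a time. Run the examples from 0; the earliest place one falls off (shortest prefix, ties alphabetical) gets sent to the lowest-numbered state that keeps every Accept/Reject pair distinguishable — a pair clashes when both reach the same state with identical unread suffix — and to a fresh state only if none does.
a: 0a undefined. 0a->0: no, a/aaa meet in 0. Open state 1: 0a->1.
b: 0b undefined. 0b->0: ok.
c: 0c undefined. 0c->0: ok.
aa: 1a undefined. 1a->0: no, a/aaa meet in 1. 1a->1: no, a/caa meet in 1. Open state 2: 1a->2.
ab: 1b undefined. 1b->0: no, ab/cbb meet in 0. 1b->1: ok.
ac: 1c undefined. 1c->0: no, ac/cbb meet in 0. 1c->1: ok.
aaa: 2a undefined. 2a->0: ok.
aab: 2b undefined. 2b->0: ok.
aac: 2c undefined. 2c->0: ok.
All examples now run through 3 states with every (state, symbol) defined. Accept strings end in {1}, Reject strings end in {0,2}; accept={1}.

states=3 start=0 accept={1} delta: 0a->1 0b->0 0c->0 1a->2 1b->1 1c->1 2a->0 2b->0 2c->0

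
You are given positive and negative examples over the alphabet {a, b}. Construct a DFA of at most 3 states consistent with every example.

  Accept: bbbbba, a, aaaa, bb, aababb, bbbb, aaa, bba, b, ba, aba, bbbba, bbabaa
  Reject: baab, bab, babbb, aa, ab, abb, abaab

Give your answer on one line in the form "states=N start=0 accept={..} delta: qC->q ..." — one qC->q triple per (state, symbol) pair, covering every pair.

Fold the examples into a partial DFA from state 0: repeatedly fix the first undefined (state, symbol) met by the shortest-then-alphabetical prefix, trying targets in increasing order and rejecting any under which an Accept and a Reject string meet in one state with the same remainder; add a state when all current targets are rejected. Accepting states are where Accept strings end.
a: 0a undefined. 0a->0: no, a/aa meet in 0. Open state 1: 0a->1.
b: 0b undefined. 0b->0: ok.
aa: 1a undefined. 1a->0: no, aaaa/baab meet in 0. 1a->1: no, bbbbba/aa meet in 1. Open state 2: 1a->2.
ab: 1b undefined. 1b->0: no, bb/bab meet in 0. 1b->1: no, bbbbba/bab meet in 1. 1b->2: ok.
aaa: 2a undefined. 2a->0: ok.
aab: 2b undefined. 2b->0: no, bb/baab meet in 0. 2b->1: no, bbbbba/baab meet in 1. 2b->2: ok.
All examples now run through 3 states with every (state, symbol) defined. Accept strings end in {0,1}, Reject strings end in {2}; accept={0,1}.

states=3 start=0 accept={0,1} delta: 0a->1 0b->0 1a->2 1b->2 2a->0 2b->2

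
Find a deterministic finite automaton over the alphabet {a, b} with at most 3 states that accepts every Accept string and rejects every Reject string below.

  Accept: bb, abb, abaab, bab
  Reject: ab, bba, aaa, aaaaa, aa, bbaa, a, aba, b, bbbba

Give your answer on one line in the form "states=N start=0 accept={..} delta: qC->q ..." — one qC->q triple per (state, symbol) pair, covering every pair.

Grow the machine one transition at a time. Run the examples from 0; the earliest place one falls off (shortest prefix, ties alphabetical) gets sent to the lowest-numbered state that keeps every Accept/Reject pair distinguishable — a pair clashes when both reach the same state with identical unread suffix — and to a fresh state only if none does.
a: 0a undefined. 0a->0: ok.
b: 0b undefined. 0b->0: no, bb/ab meet in 0. Open state 1: 0b->1.
ba: 1a undefined. 1a->0: no, abaab/ab meet in 1. 1a->1: ok.
bb: 1b undefined. 1b->0: no, bb/bba meet in 0. 1b->1: no, bb/ab meet in 1. Open state 2: 1b->2.
bba: 2a undefined. 2a->0: ok.
bbb: 2b undefined. 2b->0: ok.
All examples now run through 3 states with every (state, symbol) defined. Accept strings end in {2}, Reject strings end in {0,1}; accept={2}.

states=3 start=0 accept={2} delta: 0a->0 0b->1 1a->1 1b->2 2a->0 2b->0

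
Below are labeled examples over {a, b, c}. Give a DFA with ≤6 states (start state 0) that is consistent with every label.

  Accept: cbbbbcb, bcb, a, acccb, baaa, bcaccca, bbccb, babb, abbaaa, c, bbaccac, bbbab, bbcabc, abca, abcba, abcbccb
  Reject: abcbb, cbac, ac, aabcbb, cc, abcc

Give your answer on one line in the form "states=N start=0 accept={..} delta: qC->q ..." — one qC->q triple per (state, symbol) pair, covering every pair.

State merging on the prefix tree: take the shortest (then alphabetical) example prefix whose next move is undefined and point that move at state 0, else 1, else 2, ...; a target is out if some Accept/Reject pair would then sit in one state with the same input left (inseparable). If every existing state is out, open a new one.
a: 0a undefined. 0a->0: no, c/ac meet in 0 with "c" left. Open state 1: 0a->1.
b: 0b undefined. 0b->0: ok.
c: 0c undefined. 0c->0: no, cbbbbcb/cc meet in 0. 0c->1: ok.
aa: 1a undefined. 1a->0: no, babb/aabcbb meet in 1 with "bb" left. 1a->1: ok.
ab: 1b undefined. 1b->0: no, cbbbbcb/abcbb meet in 0. 1b->1: no, bbcabc/cbac meet in 1 with "c" left. Open state 2: 1b->2.
ac: 1c undefined. 1c->0: no, acccb/ac meet in 0. 1c->1: no, a/ac meet in 1. 1c->2: no, bcb/ac meet in 2. Open state 3: 1c->3.
abb: 2b undefined. 2b->0: ok.
abc: 2c undefined. 2c->0: no, a/abcc meet in 1. 2c->1: no, babb/abcbb meet in 0. 2c->2: no, cbbbbcb/abcc meet in 2. 2c->3: no, bbcabc/ac meet in 3. Open state 4: 2c->4.
acc: 3c undefined. 3c->0: no, bbaccac/ac meet in 3. 3c->1: no, bbaccac/ac meet in 3. 3c->2: no, bbaccac/cbac meet in 2 with "ac" left. 3c->3: ok.
cba: 2a undefined. 2a->0: no, a/cbac meet in 1. 2a->1: ok.
abca: 4a undefined. 4a->0: ok.
abcb: 4b undefined. 4b->0: no, babb/abcbb meet in 0. 4b->1: no, cbbbbcb/abcbb meet in 2. 4b->2: no, babb/abcbb meet in 0. 4b->3: no, acccb/abcbb meet in 3 with "b" left. 4b->4: no, bbcabc/abcbb meet in 4. Open state 5: 4b->5.
abcc: 4c undefined. 4c->0: no, babb/abcc meet in 0. 4c->1: no, a/abcc meet in 1. 4c->2: no, cbbbbcb/abcc meet in 2. 4c->3: ok.
abcba: 5a undefined. 5a->0: ok.
abcbb: 5b undefined. 5b->0: no, babb/abcbb meet in 0. 5b->1: no, a/abcbb meet in 1. 5b->2: no, cbbbbcb/abcbb meet in 2. 5b->3: ok.
abcbc: 5c undefined. 5c->0: ok.
acccb: 3b undefined. 3b->0: ok.
bbacca: 3a undefined. 3a->0: ok.
All examples now run through 6 states with every (state, symbol) defined. Accept strings end in {0,1,2,4}, Reject strings end in {3}; accept={0,1,2,4}.

states=6 start=0 accept={0,1,2,4} delta: 0a->1 0b->0 0c->1 1a->1 1b->2 1c->3 2a->1 2b->0 2c->4 3a->0 3b->0 3c->3 4a->0 4b->5 4c->3 5a->0 5b->3 5c->0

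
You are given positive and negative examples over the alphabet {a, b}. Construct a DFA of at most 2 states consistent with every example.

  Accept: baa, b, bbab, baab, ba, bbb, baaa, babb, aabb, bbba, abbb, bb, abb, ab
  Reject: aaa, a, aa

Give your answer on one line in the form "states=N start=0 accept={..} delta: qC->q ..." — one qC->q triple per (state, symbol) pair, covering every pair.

State merging on the prefix tree: take the shortest (then alphabetical) example prefix whose next move is undefined and point that move at state 0, else 1, else 2, ...; a target is out if some Accept/Reject pair would then sit in one state with the same input left (inseparable). If every existing state is out, open a new one.
a: 0a undefined. 0a->0: ok.
b: 0b undefined. 0b->0: no, baa/aaa meet in 0. Open state 1: 0b->1.
ba: 1a undefined. 1a->0: no, baa/aaa meet in 0. 1a->1: ok.
bb: 1b undefined. 1b->0: no, baab/aaa meet in 0. 1b->1: ok.
All examples now run through 2 states with every (state, symbol) defined. Accept strings end in {1}, Reject strings end in {0}; accept={1}.

states=2 start=0 accept={1} delta: 0a->0 0b->1 1a->1 1b->1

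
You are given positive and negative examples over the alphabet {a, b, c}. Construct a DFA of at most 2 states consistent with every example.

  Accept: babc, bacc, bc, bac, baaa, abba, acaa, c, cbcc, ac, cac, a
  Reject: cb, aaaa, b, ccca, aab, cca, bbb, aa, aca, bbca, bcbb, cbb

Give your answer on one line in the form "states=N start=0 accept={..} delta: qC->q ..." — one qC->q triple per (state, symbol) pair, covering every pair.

states=2 start=0 accept={1} delta: 0a->1 0b->0 0c->1 1a->0 1b->0 1c->1

Grow the machine one transition at a time. Run the examples from 0; the earliest place one falls off (shortest prefix, ties alphabetical) gets sent to the lowest-numbered state that keeps every Accept/Reject pair distinguishable — a pair clashes when both reach the same state with identical unread suffix — and to a fresh state only if none does.
a: 0a undefined. 0a->0: no, a/aaaa meet in 0. Open state 1: 0a->1.
b: 0b undefined. 0b->0: ok.
c: 0c undefined. 0c->0: no, bc/cb meet in 0. 0c->1: ok.
aa: 1a undefined. 1a->0: ok.
ab: 1b undefined. 1b->0: ok.
ac: 1c undefined. 1c->0: no, babc/cca meet in 1. 1c->1: ok.
All examples now run through 2 states with every (state, symbol) defined. Accept strings end in {1}, Reject strings end in {0}; accept={1}.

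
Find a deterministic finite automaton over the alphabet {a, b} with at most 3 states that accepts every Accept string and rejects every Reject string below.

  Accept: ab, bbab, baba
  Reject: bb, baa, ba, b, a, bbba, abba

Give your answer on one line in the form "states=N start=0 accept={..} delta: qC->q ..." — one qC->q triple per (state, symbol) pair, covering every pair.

State merging on the prefix tree: take the shortest (then alphabetical) example prefix whose next move is undefined and point that move at state 0, else 1, else 2, ...; a target is out if some Accept/Reject pair would then sit in one state with the same input left (inseparable). If every existing state is out, open a new one.
a: 0a undefined. 0a->0: no, ab/b meet in 0 with "b" left. Open state 1: 0a->1.
b: 0b undefined. 0b->0: ok.
ab: 1b undefined. 1b->0: no, ab/bb meet in 0. 1b->1: no, ab/ba meet in 1. Open state 2: 1b->2.
abb: 2b undefined. 2b->0: ok.
baa: 1a undefined. 1a->0: ok.
baba: 2a undefined. 2a->0: no, baba/bb meet in 0. 2a->1: no, baba/ba meet in 1. 2a->2: ok.
All examples now run through 3 states with every (state, symbol) defined. Accept strings end in {2}, Reject strings end in {0,1}; accept={2}.

states=3 start=0 accept={2} delta: 0a->1 0b->0 1a->0 1b->2 2a->2 2b->0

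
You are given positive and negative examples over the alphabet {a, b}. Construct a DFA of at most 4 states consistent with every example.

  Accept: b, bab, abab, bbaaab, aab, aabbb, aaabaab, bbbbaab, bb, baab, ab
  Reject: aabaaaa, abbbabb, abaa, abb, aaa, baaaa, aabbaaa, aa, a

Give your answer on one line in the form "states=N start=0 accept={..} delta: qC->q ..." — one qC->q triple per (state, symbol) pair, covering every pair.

State merging on the prefix tree: take the shortest (then alphabetical) example prefix whose next move is undefined and point that move at state 0, else 1, else 2, ...; a target is out if some Accept/Reject pair would then sit in one state with the same input left (inseparable). If every existing state is out, open a new one.
a: 0a undefined. 0a->0: no, bb/abb meet in 0 with "bb" left. Open state 1: 0a->1.
b: 0b undefined. 0b->0: ok.
aa: 1a undefined. 1a->0: no, b/aabaaaa meet in 0. 1a->1: ok.
ab: 1b undefined. 1b->0: no, b/abbbabb meet in 0. 1b->1: no, bab/aabaaaa meet in 1. Open state 2: 1b->2.
aba: 2a undefined. 2a->0: ok.
abb: 2b undefined. 2b->0: no, b/abbbabb meet in 0. 2b->1: no, b/abbbabb meet in 0. 2b->2: no, b/abbbabb meet in 0. Open state 3: 2b->3.
abbb: 3b undefined. 3b->0: ok.
aabba: 3a undefined. 3a->0: ok.
All examples now run through 4 states with every (state, symbol) defined. Accept strings end in {0,2}, Reject strings end in {1,3}; accept={0,2}.

states=4 start=0 accept={0,2} delta: 0a->1 0b->0 1a->1 1b->2 2a->0 2b->3 3a->0 3b->0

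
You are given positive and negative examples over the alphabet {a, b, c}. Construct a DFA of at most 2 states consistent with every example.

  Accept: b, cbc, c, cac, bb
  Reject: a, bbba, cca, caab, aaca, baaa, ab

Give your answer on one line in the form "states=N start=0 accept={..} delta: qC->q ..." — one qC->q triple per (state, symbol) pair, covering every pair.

Grow the machine one transition at a time. Run the examples from 0; the earliest place one falls off (shortest prefix, ties alphabetical) gets sent to the lowest-numbered state that keeps every Accept/Reject pair distinguishable — a pair clashes when both reach the same state with identical unread suffix — and to a fresh state only if none does.
a: 0a undefined. 0a->0: no, b/ab meet in 0 with "b" left. Open state 1: 0a->1.
b: 0b undefined. 0b->0: ok.
c: 0c undefined. 0c->0: ok.
aa: 1a undefined. 1a->0: no, b/caab meet in 0. 1a->1: ok.
ab: 1b undefined. 1b->0: no, b/caab meet in 0. 1b->1: ok.
aac: 1c undefined. 1c->0: ok.
All examples now run through 2 states with every (state, symbol) defined. Accept strings end in {0}, Reject strings end in {1}; accept={0}.

states=2 start=0 accept={0} delta: 0a->1 0b->0 0c->0 1a->1 1b->1 1c->0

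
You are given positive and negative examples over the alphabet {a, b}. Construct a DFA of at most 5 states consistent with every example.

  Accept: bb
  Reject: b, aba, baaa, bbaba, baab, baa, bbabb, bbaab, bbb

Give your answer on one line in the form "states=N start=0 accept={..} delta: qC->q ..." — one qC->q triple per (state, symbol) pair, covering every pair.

State merging on the prefix tree: take the shortest (then alphabetical) example prefix whose next move is undefined and point that move at state 0, else 1, else 2, ...; a target is out if some Accept/Reject pair would then sit in one state with the same input left (inseparable). If every existing state is out, open a new one.
a: 0a undefined. 0a->0: ok.
b: 0b undefined. 0b->0: no, bb/b meet in 0. Open state 1: 0b->1.
ba: 1a undefined. 1a->0: ok.
bb: 1b undefined. 1b->0: no, bb/aba meet in 0. 1b->1: no, bb/b meet in 1. Open state 2: 1b->2.
bba: 2a undefined. 2a->0: no, bb/bbabb meet in 2. 2a->1: ok.
bbb: 2b undefined. 2b->0: ok.
All examples now run through 3 states with every (state, symbol) defined. Accept strings end in {2}, Reject strings end in {0,1}; accept={2}.

states=3 start=0 accept={2} delta: 0a->0 0b->1 1a->0 1b->2 2a->1 2b->0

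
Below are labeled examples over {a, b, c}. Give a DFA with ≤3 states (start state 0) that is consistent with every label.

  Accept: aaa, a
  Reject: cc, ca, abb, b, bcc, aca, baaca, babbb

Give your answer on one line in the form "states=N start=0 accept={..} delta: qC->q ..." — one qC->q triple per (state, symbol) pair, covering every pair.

State merging on the prefix tree: take the shortest (then alphabetical) example prefix whose next move is undefined and point that move at state 0, else 1, else 2, ...; a target is out if some Accept/Reject pair would then sit in one state with the same input left (inseparable). If every existing state is out, open a new one.
a: 0a undefined. 0a->0: ok.
b: 0b undefined. 0b->0: no, aaa/abb meet in 0. Open state 1: 0b->1.
c: 0c undefined. 0c->0: no, aaa/cc meet in 0. 0c->1: ok.
ba: 1a undefined. 1a->0: no, aaa/ca meet in 0. 1a->1: ok.
bc: 1c undefined. 1c->0: no, aaa/cc meet in 0. 1c->1: ok.
abb: 1b undefined. 1b->0: no, aaa/abb meet in 0. 1b->1: ok.
All examples now run through 2 states with every (state, symbol) defined. Accept strings end in {0}, Reject strings end in {1}; accept={0}.

states=2 start=0 accept={0} delta: 0a->0 0b->1 0c->1 1a->1 1b->1 1c->1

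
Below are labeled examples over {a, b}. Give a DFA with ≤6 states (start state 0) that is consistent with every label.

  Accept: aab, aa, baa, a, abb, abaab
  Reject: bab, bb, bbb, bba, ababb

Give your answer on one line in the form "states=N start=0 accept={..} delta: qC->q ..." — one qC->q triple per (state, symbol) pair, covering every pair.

State merging on the prefix tree: take the shortest (then alphabetical) example prefix whose next move is undefined and point that move at state 0, else 1, else 2, ...; a target is out if some Accept/Reject pair would then sit in one state with the same input left (inseparable). If every existing state is out, open a new one.
a: 0a undefined. 0a->0: no, abb/bb meet in 0 with "bb" left. Open state 1: 0a->1.
b: 0b undefined. 0b->0: no, a/bba meet in 1. 0b->1: no, aab/bab meet in 1 with "ab" left. Open state 2: 0b->2.
aa: 1a undefined. 1a->0: ok.
ab: 1b undefined. 1b->0: no, aab/ababb meet in 2. 1b->1: ok.
ba: 2a undefined. 2a->0: no, aab/bab meet in 2. 2a->1: no, a/bab meet in 1. 2a->2: ok.
bb: 2b undefined. 2b->0: no, aab/bbb meet in 2. 2b->1: no, aa/bba meet in 0. 2b->2: no, aab/bab meet in 2. Open state 3: 2b->3.
bba: 3a undefined. 3a->0: no, aa/bba meet in 0. 3a->1: no, a/bba meet in 1. 3a->2: no, aab/bba meet in 2. 3a->3: ok.
bbb: 3b undefined. 3b->0: no, aa/bbb meet in 0. 3b->1: no, a/bbb meet in 1. 3b->2: no, aab/bbb meet in 2. 3b->3: ok.
All examples now run through 4 states with every (state, symbol) defined. Accept strings end in {0,1,2}, Reject strings end in {3}; accept={0,1,2}.

states=4 start=0 accept={0,1,2} delta: 0a->1 0b->2 1a->0 1b->1 2a->2 2b->3 3a->3 3b->3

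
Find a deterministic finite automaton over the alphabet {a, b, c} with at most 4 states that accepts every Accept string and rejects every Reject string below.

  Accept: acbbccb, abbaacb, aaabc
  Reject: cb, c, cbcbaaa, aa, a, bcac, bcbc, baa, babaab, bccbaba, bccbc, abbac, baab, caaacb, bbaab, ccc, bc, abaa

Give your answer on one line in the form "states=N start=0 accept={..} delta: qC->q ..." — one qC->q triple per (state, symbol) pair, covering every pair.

states=4 start=0 accept={3} delta: 0a->1 0b->0 0c->0 1a->0 1b->2 1c->1 2a->0 2b->3 2c->3 3a->3 3b->3 3c->2

Fold the examples into a partial DFA from state 0: repeatedly fix the first undefined (state, symbol) met by the shortest-then-alphabetical prefix, trying targets in increasing order and rejecting any under which an Accept and a Reject string meet in one state with the same remainder; add a state when all current targets are rejected. Accepting states are where Accept strings end.
a: 0a undefined. 0a->0: no, aaabc/bc meet in 0 with "bc" left. Open state 1: 0a->1.
b: 0b undefined. 0b->0: ok.
c: 0c undefined. 0c->0: ok.
aa: 1a undefined. 1a->0: ok.
ab: 1b undefined. 1b->0: no, abbaacb/cb meet in 0. 1b->1: no, abbaacb/caaacb meet in 1 with "cb" left. Open state 2: 1b->2.
ac: 1c undefined. 1c->0: no, acbbccb/cb meet in 0. 1c->1: ok.
aba: 2a undefined. 2a->0: ok.
abb: 2b undefined. 2b->0: no, acbbccb/cb meet in 0. 2b->1: no, acbbccb/babaab meet in 2. 2b->2: no, abbaacb/babaab meet in 2. Open state 3: 2b->3.
abba: 3a undefined. 3a->0: no, abbaacb/babaab meet in 2. 3a->1: no, abbaacb/cb meet in 0. 3a->2: no, abbaacb/cb meet in 0. 3a->3: ok.
aaabc: 2c undefined. 2c->0: no, aaabc/cb meet in 0. 2c->1: no, aaabc/cbcbaaa meet in 1. 2c->2: no, aaabc/babaab meet in 2. 2c->3: ok.
abbac: 3c undefined. 3c->0: no, acbbccb/cb meet in 0. 3c->1: no, acbbccb/babaab meet in 2. 3c->2: ok.
acbbccb: 3b undefined. 3b->0: no, acbbccb/cb meet in 0. 3b->1: no, acbbccb/cbcbaaa meet in 1. 3b->2: no, acbbccb/babaab meet in 2. 3b->3: ok.
All examples now run through 4 states with every (state, symbol) defined. Accept strings end in {3}, Reject strings end in {0,1,2}; accept={3}.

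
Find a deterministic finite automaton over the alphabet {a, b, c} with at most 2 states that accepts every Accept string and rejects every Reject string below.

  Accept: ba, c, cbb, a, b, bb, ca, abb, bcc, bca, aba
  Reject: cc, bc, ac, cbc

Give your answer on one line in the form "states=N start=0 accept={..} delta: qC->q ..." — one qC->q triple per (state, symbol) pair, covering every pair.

states=2 start=0 accept={1} delta: 0a->1 0b->1 0c->1 1a->1 1b->1 1c->0

Grow the machine one transition at a time. Run the examples from 0; the earliest place one falls off (shortest prefix, ties alphabetical) gets sent to the lowest-numbered state that keeps every Accept/Reject pair distinguishable — a pair clashes when both reach the same state with identical unread suffix — and to a fresh state only if none does.
a: 0a undefined. 0a->0: no, c/ac meet in 0 with "c" left. Open state 1: 0a->1.
b: 0b undefined. 0b->0: no, c/bc meet in 0 with "c" left. 0b->1: ok.
c: 0c undefined. 0c->0: no, c/cc meet in 0. 0c->1: ok.
ab: 1b undefined. 1b->0: no, c/cbc meet in 1. 1b->1: ok.
ac: 1c undefined. 1c->0: ok.
ba: 1a undefined. 1a->0: no, ba/cc meet in 0. 1a->1: ok.
All examples now run through 2 states with every (state, symbol) defined. Accept strings end in {1}, Reject strings end in {0}; accept={1}.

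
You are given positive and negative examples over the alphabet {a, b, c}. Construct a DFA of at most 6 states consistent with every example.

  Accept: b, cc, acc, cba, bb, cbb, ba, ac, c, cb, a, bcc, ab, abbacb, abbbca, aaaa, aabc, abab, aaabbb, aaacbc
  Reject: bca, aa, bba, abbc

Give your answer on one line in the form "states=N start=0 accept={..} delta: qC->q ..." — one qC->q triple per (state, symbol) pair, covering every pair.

states=5 start=0 accept={0,1,2} delta: 0a->1 0b->2 0c->0 1a->3 1b->0 1c->0 2a->0 2b->1 2c->3 3a->4 3b->0 3c->0 4a->0 4b->0 4c->1

Fold the examples into a partial DFA from state 0: repeatedly fix the first undefined (state, symbol) met by the shortest-then-alphabetical prefix, trying targets in increasing order and rejecting any under which an Accept and a Reject string meet in one state with the same remainder; add a state when all current targets are rejected. Accepting states are where Accept strings end.
a: 0a undefined. 0a->0: no, a/aa meet in 0. Open state 1: 0a->1.
b: 0b undefined. 0b->0: no, ba/bba meet in 1. 0b->1: no, ba/aa meet in 1 with "a" left. Open state 2: 0b->2.
c: 0c undefined. 0c->0: ok.
aa: 1a undefined. 1a->0: no, cc/aa meet in 0. 1a->1: no, a/aa meet in 1. 1a->2: no, b/aa meet in 2. Open state 3: 1a->3.
ab: 1b undefined. 1b->0: ok.
ac: 1c undefined. 1c->0: ok.
ba: 2a undefined. 2a->0: ok.
bb: 2b undefined. 2b->0: no, a/bba meet in 1. 2b->1: ok.
bc: 2c undefined. 2c->0: no, cc/abbc meet in 0. 2c->1: no, bb/abbc meet in 1. 2c->2: no, b/abbc meet in 2. 2c->3: ok.
aaa: 3a undefined. 3a->0: no, cc/bca meet in 0. 3a->1: no, bb/bca meet in 1. 3a->2: no, b/bca meet in 2. 3a->3: no, aaaa/bca meet in 3. Open state 4: 3a->4.
aab: 3b undefined. 3b->0: ok.
bcc: 3c undefined. 3c->0: ok.
aaaa: 4a undefined. 4a->0: ok.
aaab: 4b undefined. 4b->0: ok.
aaac: 4c undefined. 4c->0: no, aaacbc/aa meet in 3. 4c->1: ok.
All examples now run through 5 states with every (state, symbol) defined. Accept strings end in {0,1,2}, Reject strings end in {3,4}; accept={0,1,2}.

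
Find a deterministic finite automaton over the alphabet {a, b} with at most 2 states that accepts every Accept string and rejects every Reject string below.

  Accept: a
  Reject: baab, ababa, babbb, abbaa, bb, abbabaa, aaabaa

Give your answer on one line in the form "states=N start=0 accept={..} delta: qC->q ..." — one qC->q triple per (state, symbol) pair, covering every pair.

Fold the examples into a partial DFA from state 0: repeatedly fix the first undefined (state, symbol) met by the shortest-then-alphabetical prefix, trying targets in increasing order and rejecting any under which an Accept and a Reject string meet in one state with the same remainder; add a state when all current targets are rejected. Accepting states are where Accept strings end.
a: 0a undefined. 0a->0: ok.
b: 0b undefined. 0b->0: no, a/baab meet in 0. Open state 1: 0b->1.
ba: 1a undefined. 1a->0: no, a/ababa meet in 0. 1a->1: ok.
bb: 1b undefined. 1b->0: no, a/baab meet in 0. 1b->1: ok.
All examples now run through 2 states with every (state, symbol) defined. Accept strings end in {0}, Reject strings end in {1}; accept={0}.

states=2 start=0 accept={0} delta: 0a->0 0b->1 1a->1 1b->1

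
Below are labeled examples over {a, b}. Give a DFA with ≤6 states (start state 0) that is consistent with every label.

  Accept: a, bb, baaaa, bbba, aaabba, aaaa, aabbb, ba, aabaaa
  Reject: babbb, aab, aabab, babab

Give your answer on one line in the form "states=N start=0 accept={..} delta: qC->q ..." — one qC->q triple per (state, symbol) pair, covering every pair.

Fold the examples into a partial DFA from state 0: repeatedly fix the first undefined (state, symbol) met by the shortest-then-alphabetical prefix, trying targets in increasing order and rejecting any under which an Accept and a Reject string meet in one state with the same remainder; add a state when all current targets are rejected. Accepting states are where Accept strings end.
a: 0a undefined. 0a->0: ok.
b: 0b undefined. 0b->0: no, a/babbb meet in 0. Open state 1: 0b->1.
ba: 1a undefined. 1a->0: no, aabbb/babbb meet in 1 with "bb" left. 1a->1: no, bb/aabab meet in 1 with "b" left. Open state 2: 1a->2.
bb: 1b undefined. 1b->0: no, aabbb/aab meet in 1. 1b->1: no, bb/aab meet in 1. 1b->2: no, aabbb/aabab meet in 2 with "b" left. Open state 3: 1b->3.
baa: 2a undefined. 2a->0: ok.
bab: 2b undefined. 2b->0: no, a/aabab meet in 0. 2b->1: no, aabbb/babbb meet in 3 with "b" left. 2b->2: no, ba/babbb meet in 2. 2b->3: no, bb/aabab meet in 3. Open state 4: 2b->4.
bbb: 3b undefined. 3b->0: ok.
baba: 4a undefined. 4a->0: ok.
babb: 4b undefined. 4b->0: ok.
aaabba: 3a undefined. 3a->0: ok.
All examples now run through 5 states with every (state, symbol) defined. Accept strings end in {0,2,3}, Reject strings end in {1,4}; accept={0,2,3}.

states=5 start=0 accept={0,2,3} delta: 0a->0 0b->1 1a->2 1b->3 2a->0 2b->4 3a->0 3b->0 4a->0 4b->0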